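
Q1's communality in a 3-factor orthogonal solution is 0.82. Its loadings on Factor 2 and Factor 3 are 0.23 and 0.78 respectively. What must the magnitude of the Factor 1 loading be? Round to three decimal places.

Under orthogonal rotation h² = Σλ², so λ_Factor 1² = h² − (0.6613) = 0.82 − 0.6613 = 0.1587.
|λ| = √0.1587 = 0.3984.

0.398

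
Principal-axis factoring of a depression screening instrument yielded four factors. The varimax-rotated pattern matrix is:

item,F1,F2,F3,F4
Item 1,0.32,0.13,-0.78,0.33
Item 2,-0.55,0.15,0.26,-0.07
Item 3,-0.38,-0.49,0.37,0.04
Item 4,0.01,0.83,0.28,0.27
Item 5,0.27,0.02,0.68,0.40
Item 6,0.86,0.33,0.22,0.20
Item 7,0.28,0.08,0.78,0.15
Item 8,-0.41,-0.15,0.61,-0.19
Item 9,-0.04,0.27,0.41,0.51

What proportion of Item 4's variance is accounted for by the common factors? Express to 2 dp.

h² = 0.01² + 0.83² + 0.28² + 0.27² = 0.0001 + 0.6889 + 0.0784 + 0.0729 = 0.8403

0.84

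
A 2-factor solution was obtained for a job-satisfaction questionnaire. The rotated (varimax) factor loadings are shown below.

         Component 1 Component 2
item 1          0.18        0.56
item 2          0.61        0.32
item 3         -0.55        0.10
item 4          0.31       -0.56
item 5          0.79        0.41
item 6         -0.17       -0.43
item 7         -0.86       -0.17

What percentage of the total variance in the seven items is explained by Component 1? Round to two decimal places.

31.37%

SS loadings for Component 1 = 0.18² + 0.61² + (-0.55)² + 0.31² + 0.79² + (-0.17)² + (-0.86)² = 2.1957
With 7 standardized items, total variance = 7. Proportion = 2.1957/7 = 0.3137 → 31.37%.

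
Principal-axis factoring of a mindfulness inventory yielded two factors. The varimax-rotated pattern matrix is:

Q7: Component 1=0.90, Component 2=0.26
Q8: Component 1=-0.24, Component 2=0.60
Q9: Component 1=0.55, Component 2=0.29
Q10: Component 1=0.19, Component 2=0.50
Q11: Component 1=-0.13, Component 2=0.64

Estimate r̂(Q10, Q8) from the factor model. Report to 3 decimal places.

r̂ = Σ λ_i·λ_j across factors = (0.19)(-0.24) + (0.50)(0.60)
  = -0.0456 +0.3000 = 0.2544

0.254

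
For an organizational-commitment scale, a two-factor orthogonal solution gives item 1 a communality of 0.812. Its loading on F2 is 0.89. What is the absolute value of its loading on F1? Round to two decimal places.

Under orthogonal rotation h² = Σλ², so λ_F1² = h² − (0.7921) = 0.812 − 0.7921 = 0.0199.
|λ| = √0.0199 = 0.1411.

0.14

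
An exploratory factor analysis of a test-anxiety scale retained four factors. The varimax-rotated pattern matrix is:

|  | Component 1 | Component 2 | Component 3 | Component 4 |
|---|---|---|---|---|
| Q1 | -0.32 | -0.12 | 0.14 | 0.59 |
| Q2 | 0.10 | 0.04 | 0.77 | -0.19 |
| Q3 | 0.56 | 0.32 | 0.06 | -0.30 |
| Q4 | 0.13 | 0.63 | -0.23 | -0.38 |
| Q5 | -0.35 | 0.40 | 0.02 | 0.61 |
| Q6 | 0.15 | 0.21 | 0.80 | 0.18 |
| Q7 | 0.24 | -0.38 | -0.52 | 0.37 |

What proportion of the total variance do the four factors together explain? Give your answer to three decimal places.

0.607

SS loadings by factor: 0.6455, 0.8638, 1.5798, 1.1600; total = 4.2491.
Total variance with 7 standardized items is 7, so the solution explains 4.2491/7 = 0.6070.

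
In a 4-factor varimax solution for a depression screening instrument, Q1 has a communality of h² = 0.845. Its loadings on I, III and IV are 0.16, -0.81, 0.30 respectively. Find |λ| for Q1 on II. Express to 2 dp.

0.27

Under orthogonal rotation h² = Σλ², so λ_II² = h² − (0.7717) = 0.845 − 0.7717 = 0.0733.
|λ| = √0.0733 = 0.2707.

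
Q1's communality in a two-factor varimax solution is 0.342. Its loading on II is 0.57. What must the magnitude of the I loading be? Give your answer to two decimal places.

Under orthogonal rotation h² = Σλ², so λ_I² = h² − (0.3249) = 0.342 − 0.3249 = 0.0171.
|λ| = √0.0171 = 0.1308.

0.13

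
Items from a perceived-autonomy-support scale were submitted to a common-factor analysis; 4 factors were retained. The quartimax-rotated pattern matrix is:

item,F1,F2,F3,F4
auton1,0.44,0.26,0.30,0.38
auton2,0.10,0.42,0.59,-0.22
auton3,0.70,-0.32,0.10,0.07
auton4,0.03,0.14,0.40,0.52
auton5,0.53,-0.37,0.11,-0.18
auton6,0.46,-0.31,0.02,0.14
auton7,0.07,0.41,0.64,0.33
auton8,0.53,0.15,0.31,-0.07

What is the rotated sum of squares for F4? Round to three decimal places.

SS loadings for F4 = 0.38² + (-0.22)² + 0.07² + 0.52² + (-0.18)² + 0.14² + 0.33² + (-0.07)² = 0.1444 + 0.0484 + 0.0049 + 0.2704 + 0.0324 + 0.0196 + 0.1089 + 0.0049 = 0.6339

0.634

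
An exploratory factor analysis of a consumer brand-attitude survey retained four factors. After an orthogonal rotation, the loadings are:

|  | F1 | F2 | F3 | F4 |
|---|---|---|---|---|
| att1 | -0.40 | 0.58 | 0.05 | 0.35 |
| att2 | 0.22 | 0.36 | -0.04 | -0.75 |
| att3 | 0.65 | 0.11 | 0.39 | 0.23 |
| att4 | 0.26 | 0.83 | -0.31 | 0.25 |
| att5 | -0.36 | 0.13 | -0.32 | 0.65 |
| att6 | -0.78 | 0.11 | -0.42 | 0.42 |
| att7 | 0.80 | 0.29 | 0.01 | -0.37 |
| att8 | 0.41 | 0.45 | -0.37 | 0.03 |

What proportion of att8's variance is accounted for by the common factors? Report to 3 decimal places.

h² = 0.41² + 0.45² + (-0.37)² + 0.03² = 0.1681 + 0.2025 + 0.1369 + 0.0009 = 0.5084

0.508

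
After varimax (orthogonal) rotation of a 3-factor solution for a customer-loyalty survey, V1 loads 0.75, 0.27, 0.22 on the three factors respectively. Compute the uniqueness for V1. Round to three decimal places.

h² = 0.75² + 0.27² + 0.22² = 0.5625 + 0.0729 + 0.0484 = 0.6838
Uniqueness u² = 1 − h² = 1 − 0.6838 = 0.3162

0.316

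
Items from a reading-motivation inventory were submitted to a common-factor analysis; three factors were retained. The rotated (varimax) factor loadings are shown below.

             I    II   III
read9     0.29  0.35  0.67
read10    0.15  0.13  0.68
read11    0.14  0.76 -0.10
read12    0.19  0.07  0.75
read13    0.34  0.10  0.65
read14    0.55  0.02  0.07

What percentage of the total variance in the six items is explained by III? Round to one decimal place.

SS loadings for III = 0.67² + 0.68² + (-0.10)² + 0.75² + 0.65² + 0.07² = 1.9112
With 6 standardized items, total variance = 6. Proportion = 1.9112/6 = 0.3185 → 31.85%.

31.9%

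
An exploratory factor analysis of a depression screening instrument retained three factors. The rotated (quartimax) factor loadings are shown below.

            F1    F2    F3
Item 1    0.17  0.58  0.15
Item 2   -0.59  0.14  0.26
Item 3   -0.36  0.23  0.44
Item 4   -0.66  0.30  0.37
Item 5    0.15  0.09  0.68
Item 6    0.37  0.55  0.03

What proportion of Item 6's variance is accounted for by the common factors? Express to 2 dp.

0.44

h² = 0.37² + 0.55² + 0.03² = 0.1369 + 0.3025 + 0.0009 = 0.4403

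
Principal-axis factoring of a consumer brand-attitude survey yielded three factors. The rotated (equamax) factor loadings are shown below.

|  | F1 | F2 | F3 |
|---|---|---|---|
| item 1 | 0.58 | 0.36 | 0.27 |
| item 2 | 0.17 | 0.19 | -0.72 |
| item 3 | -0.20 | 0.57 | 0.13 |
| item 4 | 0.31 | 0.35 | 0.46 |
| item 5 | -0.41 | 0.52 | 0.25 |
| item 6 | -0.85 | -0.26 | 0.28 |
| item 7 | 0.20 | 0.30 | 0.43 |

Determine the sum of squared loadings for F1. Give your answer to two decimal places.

1.43

SS loadings for F1 = 0.58² + 0.17² + (-0.20)² + 0.31² + (-0.41)² + (-0.85)² + 0.20² = 0.3364 + 0.0289 + 0.0400 + 0.0961 + 0.1681 + 0.7225 + 0.0400 = 1.4320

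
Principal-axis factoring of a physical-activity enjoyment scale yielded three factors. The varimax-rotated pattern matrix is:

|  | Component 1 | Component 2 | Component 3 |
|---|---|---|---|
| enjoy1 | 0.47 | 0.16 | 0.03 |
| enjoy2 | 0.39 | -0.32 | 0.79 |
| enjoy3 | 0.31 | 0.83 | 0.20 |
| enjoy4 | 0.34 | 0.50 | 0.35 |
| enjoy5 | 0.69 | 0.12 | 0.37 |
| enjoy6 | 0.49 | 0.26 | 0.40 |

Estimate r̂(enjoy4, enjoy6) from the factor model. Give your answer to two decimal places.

0.44

r̂ = Σ λ_i·λ_j across factors = (0.34)(0.49) + (0.50)(0.26) + (0.35)(0.40)
  = +0.1666 +0.1300 +0.1400 = 0.4366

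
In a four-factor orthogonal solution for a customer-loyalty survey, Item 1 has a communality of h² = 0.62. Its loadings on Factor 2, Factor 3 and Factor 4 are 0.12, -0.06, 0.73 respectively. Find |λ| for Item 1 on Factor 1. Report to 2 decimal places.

Under orthogonal rotation h² = Σλ², so λ_Factor 1² = h² − (0.5509) = 0.62 − 0.5509 = 0.0691.
|λ| = √0.0691 = 0.2629.

0.26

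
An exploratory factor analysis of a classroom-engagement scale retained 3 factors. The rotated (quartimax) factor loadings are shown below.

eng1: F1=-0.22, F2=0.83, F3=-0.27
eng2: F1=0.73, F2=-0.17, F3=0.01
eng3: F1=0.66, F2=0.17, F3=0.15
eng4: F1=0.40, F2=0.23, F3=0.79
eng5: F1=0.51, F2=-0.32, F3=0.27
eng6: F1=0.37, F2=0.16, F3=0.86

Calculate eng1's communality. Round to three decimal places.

0.810

h² = (-0.22)² + 0.83² + (-0.27)² = 0.0484 + 0.6889 + 0.0729 = 0.8102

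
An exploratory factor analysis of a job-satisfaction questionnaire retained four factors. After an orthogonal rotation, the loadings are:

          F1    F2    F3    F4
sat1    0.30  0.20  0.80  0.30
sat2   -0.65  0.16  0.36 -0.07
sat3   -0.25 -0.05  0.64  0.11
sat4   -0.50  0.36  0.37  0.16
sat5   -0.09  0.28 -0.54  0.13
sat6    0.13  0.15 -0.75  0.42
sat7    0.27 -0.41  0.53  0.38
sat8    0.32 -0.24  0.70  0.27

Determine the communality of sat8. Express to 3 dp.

h² = 0.32² + (-0.24)² + 0.70² + 0.27² = 0.1024 + 0.0576 + 0.4900 + 0.0729 = 0.7229

0.723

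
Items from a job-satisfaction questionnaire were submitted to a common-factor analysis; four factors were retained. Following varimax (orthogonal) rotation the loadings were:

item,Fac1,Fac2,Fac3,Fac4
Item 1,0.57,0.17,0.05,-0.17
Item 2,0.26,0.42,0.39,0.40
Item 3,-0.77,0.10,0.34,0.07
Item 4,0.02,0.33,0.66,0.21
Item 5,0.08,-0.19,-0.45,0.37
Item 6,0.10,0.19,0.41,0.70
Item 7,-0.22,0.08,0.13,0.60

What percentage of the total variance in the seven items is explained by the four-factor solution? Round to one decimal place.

53.9%

SS loadings by factor: 1.0506, 0.4028, 1.0933, 1.2248; total = 3.7715.
Total variance with 7 standardized items is 7, so the solution explains 3.7715/7 = 0.5388 = 53.88%.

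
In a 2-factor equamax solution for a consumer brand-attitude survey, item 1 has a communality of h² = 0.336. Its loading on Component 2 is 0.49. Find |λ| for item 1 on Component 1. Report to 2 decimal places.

Under orthogonal rotation h² = Σλ², so λ_Component 1² = h² − (0.2401) = 0.336 − 0.2401 = 0.0959.
|λ| = √0.0959 = 0.3097.

0.31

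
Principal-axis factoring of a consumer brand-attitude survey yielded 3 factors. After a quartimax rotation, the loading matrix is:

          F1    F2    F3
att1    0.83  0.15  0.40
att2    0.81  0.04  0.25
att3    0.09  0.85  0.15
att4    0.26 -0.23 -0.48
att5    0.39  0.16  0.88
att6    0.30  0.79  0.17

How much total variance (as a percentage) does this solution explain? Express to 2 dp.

73.18%

SS loadings by factor: 1.6628, 1.4492, 1.2787; total = 4.3907.
Total variance with 6 standardized items is 6, so the solution explains 4.3907/6 = 0.7318 = 73.18%.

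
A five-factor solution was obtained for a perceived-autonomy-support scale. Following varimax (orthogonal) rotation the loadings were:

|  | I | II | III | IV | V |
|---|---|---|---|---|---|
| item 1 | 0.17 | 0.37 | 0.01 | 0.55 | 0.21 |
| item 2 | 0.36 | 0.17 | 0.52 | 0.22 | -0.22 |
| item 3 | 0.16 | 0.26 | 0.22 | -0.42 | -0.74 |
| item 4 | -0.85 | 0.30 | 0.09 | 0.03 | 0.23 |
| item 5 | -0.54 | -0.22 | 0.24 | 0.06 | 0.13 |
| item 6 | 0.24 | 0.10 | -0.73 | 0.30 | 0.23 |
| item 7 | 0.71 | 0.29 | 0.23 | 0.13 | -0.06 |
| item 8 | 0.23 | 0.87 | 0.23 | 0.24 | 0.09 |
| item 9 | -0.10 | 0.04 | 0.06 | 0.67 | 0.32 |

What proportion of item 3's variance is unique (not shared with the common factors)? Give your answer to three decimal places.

h² = 0.16² + 0.26² + 0.22² + (-0.42)² + (-0.74)² = 0.0256 + 0.0676 + 0.0484 + 0.1764 + 0.5476 = 0.8656
Uniqueness u² = 1 − h² = 1 − 0.8656 = 0.1344

0.134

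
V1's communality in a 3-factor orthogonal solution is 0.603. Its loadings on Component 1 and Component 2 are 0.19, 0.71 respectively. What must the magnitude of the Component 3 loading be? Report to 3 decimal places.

0.251

Under orthogonal rotation h² = Σλ², so λ_Component 3² = h² − (0.5402) = 0.603 − 0.5402 = 0.0628.
|λ| = √0.0628 = 0.2506.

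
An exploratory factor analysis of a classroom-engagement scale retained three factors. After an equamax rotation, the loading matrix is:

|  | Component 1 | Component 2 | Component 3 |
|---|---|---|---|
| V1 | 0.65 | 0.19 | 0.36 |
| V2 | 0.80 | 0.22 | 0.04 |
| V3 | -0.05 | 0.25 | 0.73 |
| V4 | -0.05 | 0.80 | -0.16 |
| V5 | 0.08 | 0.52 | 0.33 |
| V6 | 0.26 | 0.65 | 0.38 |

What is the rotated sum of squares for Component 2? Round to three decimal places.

SS loadings for Component 2 = 0.19² + 0.22² + 0.25² + 0.80² + 0.52² + 0.65² = 0.0361 + 0.0484 + 0.0625 + 0.6400 + 0.2704 + 0.4225 = 1.4799

1.480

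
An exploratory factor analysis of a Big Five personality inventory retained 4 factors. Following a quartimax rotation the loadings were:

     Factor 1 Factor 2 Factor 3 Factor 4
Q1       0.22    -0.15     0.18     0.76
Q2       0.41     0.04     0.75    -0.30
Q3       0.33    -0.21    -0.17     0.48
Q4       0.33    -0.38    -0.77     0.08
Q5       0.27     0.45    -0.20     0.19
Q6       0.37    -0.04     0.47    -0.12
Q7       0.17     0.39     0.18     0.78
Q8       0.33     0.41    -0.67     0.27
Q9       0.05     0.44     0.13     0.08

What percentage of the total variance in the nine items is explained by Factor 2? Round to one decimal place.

10.3%

SS loadings for Factor 2 = (-0.15)² + 0.04² + (-0.21)² + (-0.38)² + 0.45² + (-0.04)² + 0.39² + 0.41² + 0.44² = 0.9305
With 9 standardized items, total variance = 9. Proportion = 0.9305/9 = 0.1034 → 10.34%.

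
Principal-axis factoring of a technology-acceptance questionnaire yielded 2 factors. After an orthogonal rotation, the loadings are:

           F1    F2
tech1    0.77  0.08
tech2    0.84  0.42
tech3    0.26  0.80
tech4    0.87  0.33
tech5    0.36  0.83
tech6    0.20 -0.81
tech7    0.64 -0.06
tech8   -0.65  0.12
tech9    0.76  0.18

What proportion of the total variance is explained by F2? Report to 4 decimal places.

0.2586

SS loadings for F2 = 0.08² + 0.42² + 0.80² + 0.33² + 0.83² + (-0.81)² + (-0.06)² + 0.12² + 0.18² = 2.3271
Proportion of variance = 2.3271 / 9 = 0.2586.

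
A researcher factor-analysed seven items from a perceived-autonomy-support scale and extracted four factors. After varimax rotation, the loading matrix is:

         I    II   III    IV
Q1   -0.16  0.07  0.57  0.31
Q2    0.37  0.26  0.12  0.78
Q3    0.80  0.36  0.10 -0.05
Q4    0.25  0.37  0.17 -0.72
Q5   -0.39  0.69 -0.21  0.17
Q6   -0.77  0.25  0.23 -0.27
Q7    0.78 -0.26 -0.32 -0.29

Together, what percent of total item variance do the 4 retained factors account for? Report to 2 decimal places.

SS loadings by factor: 2.2184, 0.9452, 0.5776, 1.4113; total = 5.1525.
Total variance with 7 standardized items is 7, so the solution explains 5.1525/7 = 0.7361 = 73.61%.

73.61%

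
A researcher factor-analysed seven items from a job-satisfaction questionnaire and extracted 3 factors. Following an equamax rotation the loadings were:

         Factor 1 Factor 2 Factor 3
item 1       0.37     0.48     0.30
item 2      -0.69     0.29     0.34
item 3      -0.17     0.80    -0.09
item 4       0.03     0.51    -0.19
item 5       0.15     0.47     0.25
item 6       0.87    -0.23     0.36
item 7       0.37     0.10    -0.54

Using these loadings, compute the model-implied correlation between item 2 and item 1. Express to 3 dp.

r̂ = Σ λ_i·λ_j across factors = (-0.69)(0.37) + (0.29)(0.48) + (0.34)(0.30)
  = -0.2553 +0.1392 +0.1020 = -0.0141

-0.014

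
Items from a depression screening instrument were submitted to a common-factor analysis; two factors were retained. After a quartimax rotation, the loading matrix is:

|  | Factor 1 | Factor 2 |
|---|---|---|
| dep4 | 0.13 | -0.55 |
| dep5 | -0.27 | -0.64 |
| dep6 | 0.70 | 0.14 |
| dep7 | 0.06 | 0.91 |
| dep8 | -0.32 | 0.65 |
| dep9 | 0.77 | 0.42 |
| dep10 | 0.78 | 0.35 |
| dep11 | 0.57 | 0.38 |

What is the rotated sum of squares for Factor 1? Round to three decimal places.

2.212

SS loadings for Factor 1 = 0.13² + (-0.27)² + 0.70² + 0.06² + (-0.32)² + 0.77² + 0.78² + 0.57² = 0.0169 + 0.0729 + 0.4900 + 0.0036 + 0.1024 + 0.5929 + 0.6084 + 0.3249 = 2.2120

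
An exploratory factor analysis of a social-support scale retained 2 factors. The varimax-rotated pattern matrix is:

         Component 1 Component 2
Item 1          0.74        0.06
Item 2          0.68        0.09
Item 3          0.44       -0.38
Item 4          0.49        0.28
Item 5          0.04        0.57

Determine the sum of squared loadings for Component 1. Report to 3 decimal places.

SS loadings for Component 1 = 0.74² + 0.68² + 0.44² + 0.49² + 0.04² = 0.5476 + 0.4624 + 0.1936 + 0.2401 + 0.0016 = 1.4453

1.445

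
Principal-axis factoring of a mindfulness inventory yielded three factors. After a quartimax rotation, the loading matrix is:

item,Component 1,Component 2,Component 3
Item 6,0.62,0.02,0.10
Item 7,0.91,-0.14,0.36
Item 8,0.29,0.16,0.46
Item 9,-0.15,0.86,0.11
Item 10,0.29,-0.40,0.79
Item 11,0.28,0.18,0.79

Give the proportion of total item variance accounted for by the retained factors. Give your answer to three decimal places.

0.678

SS loadings by factor: 1.4816, 0.9776, 1.6115; total = 4.0707.
Total variance with 6 standardized items is 6, so the solution explains 4.0707/6 = 0.6785.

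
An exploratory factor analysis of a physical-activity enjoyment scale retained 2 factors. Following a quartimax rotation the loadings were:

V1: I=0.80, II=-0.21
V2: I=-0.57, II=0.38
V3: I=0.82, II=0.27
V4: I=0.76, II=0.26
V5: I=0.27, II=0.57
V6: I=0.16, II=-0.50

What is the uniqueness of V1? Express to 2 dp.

h² = 0.80² + (-0.21)² = 0.6400 + 0.0441 = 0.6841
Uniqueness u² = 1 − h² = 1 − 0.6841 = 0.3159

0.32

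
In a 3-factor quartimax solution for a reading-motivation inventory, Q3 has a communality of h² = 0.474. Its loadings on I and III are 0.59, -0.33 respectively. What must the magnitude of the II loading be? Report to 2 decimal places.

0.13

Under orthogonal rotation h² = Σλ², so λ_II² = h² − (0.4570) = 0.474 − 0.4570 = 0.0170.
|λ| = √0.0170 = 0.1304.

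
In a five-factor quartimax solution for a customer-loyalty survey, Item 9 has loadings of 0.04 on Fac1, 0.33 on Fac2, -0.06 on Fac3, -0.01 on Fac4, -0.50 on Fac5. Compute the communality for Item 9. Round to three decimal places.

h² = 0.04² + 0.33² + (-0.06)² + (-0.01)² + (-0.50)² = 0.0016 + 0.1089 + 0.0036 + 0.0001 + 0.2500 = 0.3642

0.364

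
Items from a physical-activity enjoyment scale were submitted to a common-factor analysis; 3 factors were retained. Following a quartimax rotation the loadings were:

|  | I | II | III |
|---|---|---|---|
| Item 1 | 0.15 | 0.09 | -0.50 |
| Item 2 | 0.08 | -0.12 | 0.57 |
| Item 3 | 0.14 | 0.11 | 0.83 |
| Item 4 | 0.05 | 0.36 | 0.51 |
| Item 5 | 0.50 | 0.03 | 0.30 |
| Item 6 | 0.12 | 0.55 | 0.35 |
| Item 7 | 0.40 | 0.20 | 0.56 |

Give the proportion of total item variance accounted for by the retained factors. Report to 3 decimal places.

Communalities: 0.2806, 0.3457, 0.7206, 0.3922, 0.3409, 0.4394, 0.5136; Σh² = 3.0330.
Total variance with 7 standardized items is 7, so the solution explains 3.0330/7 = 0.4333.

0.433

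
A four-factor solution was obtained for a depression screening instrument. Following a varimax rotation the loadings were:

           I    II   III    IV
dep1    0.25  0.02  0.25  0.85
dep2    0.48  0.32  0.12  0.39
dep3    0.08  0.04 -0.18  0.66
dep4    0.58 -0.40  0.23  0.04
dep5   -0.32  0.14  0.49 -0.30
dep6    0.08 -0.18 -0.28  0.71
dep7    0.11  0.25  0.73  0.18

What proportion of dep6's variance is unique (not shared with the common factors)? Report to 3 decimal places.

0.379

h² = 0.08² + (-0.18)² + (-0.28)² + 0.71² = 0.0064 + 0.0324 + 0.0784 + 0.5041 = 0.6213
Uniqueness u² = 1 − h² = 1 − 0.6213 = 0.3787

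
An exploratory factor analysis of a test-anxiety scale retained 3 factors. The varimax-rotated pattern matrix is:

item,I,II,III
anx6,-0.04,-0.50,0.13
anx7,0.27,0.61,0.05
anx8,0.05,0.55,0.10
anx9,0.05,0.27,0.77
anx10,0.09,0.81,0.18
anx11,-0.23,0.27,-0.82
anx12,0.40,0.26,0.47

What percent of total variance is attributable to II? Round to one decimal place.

25.6%

SS loadings for II = (-0.50)² + 0.61² + 0.55² + 0.27² + 0.81² + 0.27² + 0.26² = 1.7941
With 7 standardized items, total variance = 7. Proportion = 1.7941/7 = 0.2563 → 25.63%.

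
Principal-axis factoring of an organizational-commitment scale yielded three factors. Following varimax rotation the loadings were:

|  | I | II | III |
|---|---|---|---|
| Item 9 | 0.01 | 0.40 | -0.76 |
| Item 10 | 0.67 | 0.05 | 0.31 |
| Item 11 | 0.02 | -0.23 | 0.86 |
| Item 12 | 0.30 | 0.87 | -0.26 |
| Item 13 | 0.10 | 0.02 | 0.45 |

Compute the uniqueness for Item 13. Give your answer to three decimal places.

0.787

h² = 0.10² + 0.02² + 0.45² = 0.0100 + 0.0004 + 0.2025 = 0.2129
Uniqueness u² = 1 − h² = 1 − 0.2129 = 0.7871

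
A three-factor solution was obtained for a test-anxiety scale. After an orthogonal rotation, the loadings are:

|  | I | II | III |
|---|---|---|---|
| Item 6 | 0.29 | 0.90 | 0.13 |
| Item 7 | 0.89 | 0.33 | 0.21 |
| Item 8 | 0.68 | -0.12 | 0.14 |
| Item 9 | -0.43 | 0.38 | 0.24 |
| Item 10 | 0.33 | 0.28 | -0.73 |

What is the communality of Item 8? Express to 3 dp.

h² = 0.68² + (-0.12)² + 0.14² = 0.4624 + 0.0144 + 0.0196 = 0.4964

0.496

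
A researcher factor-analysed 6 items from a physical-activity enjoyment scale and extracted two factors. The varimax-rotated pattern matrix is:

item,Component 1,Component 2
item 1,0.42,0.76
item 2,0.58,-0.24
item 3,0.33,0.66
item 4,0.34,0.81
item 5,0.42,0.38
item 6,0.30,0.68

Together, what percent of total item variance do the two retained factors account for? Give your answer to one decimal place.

Communalities: 0.7540, 0.3940, 0.5445, 0.7717, 0.3208, 0.5524; Σh² = 3.3374.
Total variance with 6 standardized items is 6, so the solution explains 3.3374/6 = 0.5562 = 55.62%.

55.6%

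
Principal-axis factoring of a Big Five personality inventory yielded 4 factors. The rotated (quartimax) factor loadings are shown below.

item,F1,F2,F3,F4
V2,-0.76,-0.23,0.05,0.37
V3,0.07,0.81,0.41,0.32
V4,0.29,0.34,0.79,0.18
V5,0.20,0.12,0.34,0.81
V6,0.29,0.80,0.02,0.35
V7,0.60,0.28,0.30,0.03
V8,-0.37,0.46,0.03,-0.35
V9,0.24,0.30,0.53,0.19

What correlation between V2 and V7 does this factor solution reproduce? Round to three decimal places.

-0.494

r̂ = Σ λ_i·λ_j across factors = (-0.76)(0.60) + (-0.23)(0.28) + (0.05)(0.30) + (0.37)(0.03)
  = -0.4560 -0.0644 +0.0150 +0.0111 = -0.4943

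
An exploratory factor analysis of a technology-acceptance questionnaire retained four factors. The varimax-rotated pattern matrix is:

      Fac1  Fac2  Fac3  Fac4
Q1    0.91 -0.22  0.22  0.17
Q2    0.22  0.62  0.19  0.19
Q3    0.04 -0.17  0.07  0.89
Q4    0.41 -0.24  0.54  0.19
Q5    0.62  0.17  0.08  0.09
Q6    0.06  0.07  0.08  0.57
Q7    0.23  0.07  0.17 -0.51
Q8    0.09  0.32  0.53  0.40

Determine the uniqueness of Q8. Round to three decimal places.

h² = 0.09² + 0.32² + 0.53² + 0.40² = 0.0081 + 0.1024 + 0.2809 + 0.1600 = 0.5514
Uniqueness u² = 1 − h² = 1 − 0.5514 = 0.4486

0.449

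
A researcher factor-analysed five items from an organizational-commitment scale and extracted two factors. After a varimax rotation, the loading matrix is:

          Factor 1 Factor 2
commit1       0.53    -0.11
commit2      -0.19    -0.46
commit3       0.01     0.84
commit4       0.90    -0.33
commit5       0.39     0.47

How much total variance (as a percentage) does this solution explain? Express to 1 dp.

50.8%

SS loadings by factor: 1.2792, 1.2591; total = 2.5383.
Total variance with 5 standardized items is 5, so the solution explains 2.5383/5 = 0.5077 = 50.77%.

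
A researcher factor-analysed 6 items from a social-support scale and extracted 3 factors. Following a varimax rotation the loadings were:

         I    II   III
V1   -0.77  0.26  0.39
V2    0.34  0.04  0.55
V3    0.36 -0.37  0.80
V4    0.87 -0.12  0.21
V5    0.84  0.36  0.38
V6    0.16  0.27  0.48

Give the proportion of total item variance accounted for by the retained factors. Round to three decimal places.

0.710

SS loadings by factor: 2.3262, 0.4230, 1.5135; total = 4.2627.
Total variance with 6 standardized items is 6, so the solution explains 4.2627/6 = 0.7104.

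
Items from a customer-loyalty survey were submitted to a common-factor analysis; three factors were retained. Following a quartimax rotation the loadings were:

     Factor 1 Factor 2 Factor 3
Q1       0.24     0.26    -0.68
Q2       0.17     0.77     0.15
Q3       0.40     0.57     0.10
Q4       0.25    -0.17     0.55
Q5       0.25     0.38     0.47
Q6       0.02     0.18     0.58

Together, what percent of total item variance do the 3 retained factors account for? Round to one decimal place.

48.6%

SS loadings by factor: 0.3719, 1.1911, 1.3547; total = 2.9177.
Total variance with 6 standardized items is 6, so the solution explains 2.9177/6 = 0.4863 = 48.63%.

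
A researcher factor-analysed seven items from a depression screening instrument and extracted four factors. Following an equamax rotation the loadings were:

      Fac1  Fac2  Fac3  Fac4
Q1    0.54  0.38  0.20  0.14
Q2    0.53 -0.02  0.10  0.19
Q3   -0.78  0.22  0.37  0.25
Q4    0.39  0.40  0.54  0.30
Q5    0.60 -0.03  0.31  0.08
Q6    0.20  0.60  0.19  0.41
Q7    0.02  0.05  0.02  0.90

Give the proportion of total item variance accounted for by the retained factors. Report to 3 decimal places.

Communalities: 0.4956, 0.3274, 0.8562, 0.6937, 0.4634, 0.6042, 0.8133; Σh² = 4.2538.
Total variance with 7 standardized items is 7, so the solution explains 4.2538/7 = 0.6077.

0.608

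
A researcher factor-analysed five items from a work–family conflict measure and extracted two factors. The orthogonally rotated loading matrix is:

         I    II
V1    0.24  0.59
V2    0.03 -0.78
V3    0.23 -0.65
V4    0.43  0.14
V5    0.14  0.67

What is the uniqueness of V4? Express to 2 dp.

h² = 0.43² + 0.14² = 0.1849 + 0.0196 = 0.2045
Uniqueness u² = 1 − h² = 1 − 0.2045 = 0.7955

0.80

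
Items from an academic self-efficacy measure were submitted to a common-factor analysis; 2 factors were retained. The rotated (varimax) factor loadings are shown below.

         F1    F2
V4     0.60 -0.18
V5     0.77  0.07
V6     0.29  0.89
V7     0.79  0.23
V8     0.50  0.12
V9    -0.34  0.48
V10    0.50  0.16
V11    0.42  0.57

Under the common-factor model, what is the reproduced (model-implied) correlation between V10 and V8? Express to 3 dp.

r̂ = Σ λ_i·λ_j across factors = (0.50)(0.50) + (0.16)(0.12)
  = +0.2500 +0.0192 = 0.2692

0.269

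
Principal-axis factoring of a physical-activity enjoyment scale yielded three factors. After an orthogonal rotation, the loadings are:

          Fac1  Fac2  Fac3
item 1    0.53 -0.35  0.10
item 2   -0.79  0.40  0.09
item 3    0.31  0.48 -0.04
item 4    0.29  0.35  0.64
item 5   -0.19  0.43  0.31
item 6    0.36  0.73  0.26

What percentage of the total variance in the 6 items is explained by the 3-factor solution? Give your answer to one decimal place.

Communalities: 0.4134, 0.7922, 0.3281, 0.6162, 0.3171, 0.7301; Σh² = 3.1971.
Total variance with 6 standardized items is 6, so the solution explains 3.1971/6 = 0.5329 = 53.29%.

53.3%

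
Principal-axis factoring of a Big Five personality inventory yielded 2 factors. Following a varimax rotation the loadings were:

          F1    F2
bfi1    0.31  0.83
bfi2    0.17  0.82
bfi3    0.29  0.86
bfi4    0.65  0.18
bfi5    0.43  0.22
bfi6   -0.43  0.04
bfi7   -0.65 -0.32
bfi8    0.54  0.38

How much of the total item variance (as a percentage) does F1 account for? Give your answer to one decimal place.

21.4%

SS loadings for F1 = 0.31² + 0.17² + 0.29² + 0.65² + 0.43² + (-0.43)² + (-0.65)² + 0.54² = 1.7155
With 8 standardized items, total variance = 8. Proportion = 1.7155/8 = 0.2144 → 21.44%.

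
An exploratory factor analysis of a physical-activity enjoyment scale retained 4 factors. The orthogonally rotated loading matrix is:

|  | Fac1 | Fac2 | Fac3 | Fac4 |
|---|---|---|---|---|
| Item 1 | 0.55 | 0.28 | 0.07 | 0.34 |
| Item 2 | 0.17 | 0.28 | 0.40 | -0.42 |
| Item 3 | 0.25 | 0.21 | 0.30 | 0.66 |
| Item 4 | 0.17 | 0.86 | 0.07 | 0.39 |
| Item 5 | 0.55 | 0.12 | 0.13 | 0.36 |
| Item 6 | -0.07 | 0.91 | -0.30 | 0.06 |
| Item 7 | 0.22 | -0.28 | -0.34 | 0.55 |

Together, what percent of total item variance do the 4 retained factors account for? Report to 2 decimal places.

SS loadings by factor: 0.7786, 1.8614, 0.4823, 1.3154; total = 4.4377.
Total variance with 7 standardized items is 7, so the solution explains 4.4377/7 = 0.6340 = 63.40%.

63.40%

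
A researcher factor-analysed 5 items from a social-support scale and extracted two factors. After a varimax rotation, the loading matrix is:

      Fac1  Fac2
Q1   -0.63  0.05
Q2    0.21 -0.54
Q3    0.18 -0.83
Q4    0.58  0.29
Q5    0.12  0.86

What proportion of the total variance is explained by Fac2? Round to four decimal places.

0.3613

SS loadings for Fac2 = 0.05² + (-0.54)² + (-0.83)² + 0.29² + 0.86² = 1.8067
Proportion of variance = 1.8067 / 5 = 0.3613.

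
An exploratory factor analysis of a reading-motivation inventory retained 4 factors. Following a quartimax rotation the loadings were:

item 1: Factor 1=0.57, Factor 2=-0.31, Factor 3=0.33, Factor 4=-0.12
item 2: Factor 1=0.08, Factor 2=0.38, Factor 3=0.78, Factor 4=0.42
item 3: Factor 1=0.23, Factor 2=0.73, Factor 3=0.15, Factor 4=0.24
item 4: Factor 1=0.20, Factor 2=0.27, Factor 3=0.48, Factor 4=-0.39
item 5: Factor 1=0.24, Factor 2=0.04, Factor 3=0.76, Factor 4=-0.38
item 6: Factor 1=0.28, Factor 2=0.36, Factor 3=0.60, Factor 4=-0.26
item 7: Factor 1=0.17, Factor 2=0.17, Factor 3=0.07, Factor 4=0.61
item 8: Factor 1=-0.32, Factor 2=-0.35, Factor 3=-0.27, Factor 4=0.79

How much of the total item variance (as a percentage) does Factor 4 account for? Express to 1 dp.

20.1%

SS loadings for Factor 4 = (-0.12)² + 0.42² + 0.24² + (-0.39)² + (-0.38)² + (-0.26)² + 0.61² + 0.79² = 1.6087
With 8 standardized items, total variance = 8. Proportion = 1.6087/8 = 0.2011 → 20.11%.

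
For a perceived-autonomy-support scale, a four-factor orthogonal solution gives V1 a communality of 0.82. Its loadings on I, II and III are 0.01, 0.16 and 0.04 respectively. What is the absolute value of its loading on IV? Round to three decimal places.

Under orthogonal rotation h² = Σλ², so λ_IV² = h² − (0.0273) = 0.82 − 0.0273 = 0.7927.
|λ| = √0.7927 = 0.8903.

0.890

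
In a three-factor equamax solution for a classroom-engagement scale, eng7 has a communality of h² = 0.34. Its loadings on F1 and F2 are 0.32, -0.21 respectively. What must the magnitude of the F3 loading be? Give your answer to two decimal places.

0.44

Under orthogonal rotation h² = Σλ², so λ_F3² = h² − (0.1465) = 0.34 − 0.1465 = 0.1935.
|λ| = √0.1935 = 0.4399.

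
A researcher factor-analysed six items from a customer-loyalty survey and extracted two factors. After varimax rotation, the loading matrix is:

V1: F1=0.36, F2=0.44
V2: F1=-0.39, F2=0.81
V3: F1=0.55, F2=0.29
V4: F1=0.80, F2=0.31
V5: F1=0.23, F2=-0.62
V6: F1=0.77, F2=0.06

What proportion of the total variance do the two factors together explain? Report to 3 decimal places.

0.548

Communalities: 0.3232, 0.8082, 0.3866, 0.7361, 0.4373, 0.5965; Σh² = 3.2879.
Total variance with 6 standardized items is 6, so the solution explains 3.2879/6 = 0.5480.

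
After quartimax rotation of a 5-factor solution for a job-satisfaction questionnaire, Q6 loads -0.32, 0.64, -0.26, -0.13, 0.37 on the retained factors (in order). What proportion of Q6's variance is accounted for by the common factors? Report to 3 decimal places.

0.733

h² = (-0.32)² + 0.64² + (-0.26)² + (-0.13)² + 0.37² = 0.1024 + 0.4096 + 0.0676 + 0.0169 + 0.1369 = 0.7334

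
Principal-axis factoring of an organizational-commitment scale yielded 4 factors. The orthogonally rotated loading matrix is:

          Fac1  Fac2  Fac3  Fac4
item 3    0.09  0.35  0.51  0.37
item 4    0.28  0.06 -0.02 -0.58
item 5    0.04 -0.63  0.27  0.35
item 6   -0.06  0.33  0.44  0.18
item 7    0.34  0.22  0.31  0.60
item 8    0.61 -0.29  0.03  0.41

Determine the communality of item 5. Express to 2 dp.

0.59

h² = 0.04² + (-0.63)² + 0.27² + 0.35² = 0.0016 + 0.3969 + 0.0729 + 0.1225 = 0.5939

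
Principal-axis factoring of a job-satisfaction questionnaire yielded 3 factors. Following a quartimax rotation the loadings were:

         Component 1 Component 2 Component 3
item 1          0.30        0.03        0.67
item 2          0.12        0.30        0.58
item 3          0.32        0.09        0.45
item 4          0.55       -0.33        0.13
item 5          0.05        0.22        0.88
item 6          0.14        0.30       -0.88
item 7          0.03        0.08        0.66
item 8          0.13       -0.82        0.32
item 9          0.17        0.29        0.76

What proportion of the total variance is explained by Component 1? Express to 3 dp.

0.064

SS loadings for Component 1 = 0.30² + 0.12² + 0.32² + 0.55² + 0.05² + 0.14² + 0.03² + 0.13² + 0.17² = 0.5781
Proportion of variance = 0.5781 / 9 = 0.0642.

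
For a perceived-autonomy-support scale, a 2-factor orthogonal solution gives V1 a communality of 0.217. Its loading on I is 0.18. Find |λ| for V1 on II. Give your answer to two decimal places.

0.43

Under orthogonal rotation h² = Σλ², so λ_II² = h² − (0.0324) = 0.217 − 0.0324 = 0.1846.
|λ| = √0.1846 = 0.4297.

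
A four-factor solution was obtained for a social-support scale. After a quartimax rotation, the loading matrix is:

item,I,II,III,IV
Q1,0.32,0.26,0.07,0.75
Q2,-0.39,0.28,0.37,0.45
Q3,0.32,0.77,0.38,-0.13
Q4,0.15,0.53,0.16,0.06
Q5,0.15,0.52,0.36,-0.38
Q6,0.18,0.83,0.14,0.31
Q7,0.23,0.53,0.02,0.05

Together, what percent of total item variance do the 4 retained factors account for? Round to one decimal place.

SS loadings by factor: 0.4872, 2.2600, 0.4614, 1.0285; total = 4.2371.
Total variance with 7 standardized items is 7, so the solution explains 4.2371/7 = 0.6053 = 60.53%.

60.5%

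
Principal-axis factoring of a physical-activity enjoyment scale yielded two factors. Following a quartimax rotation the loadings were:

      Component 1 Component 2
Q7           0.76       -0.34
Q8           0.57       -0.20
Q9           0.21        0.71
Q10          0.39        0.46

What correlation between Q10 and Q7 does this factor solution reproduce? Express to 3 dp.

0.140

r̂ = Σ λ_i·λ_j across factors = (0.39)(0.76) + (0.46)(-0.34)
  = +0.2964 -0.1564 = 0.1400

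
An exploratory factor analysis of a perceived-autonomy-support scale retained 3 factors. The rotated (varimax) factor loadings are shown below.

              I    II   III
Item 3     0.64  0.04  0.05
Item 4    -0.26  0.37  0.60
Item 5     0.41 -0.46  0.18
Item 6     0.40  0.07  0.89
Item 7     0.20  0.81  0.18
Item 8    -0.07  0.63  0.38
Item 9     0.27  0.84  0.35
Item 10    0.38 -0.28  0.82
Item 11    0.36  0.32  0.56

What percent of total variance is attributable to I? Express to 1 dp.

SS loadings for I = 0.64² + (-0.26)² + 0.41² + 0.40² + 0.20² + (-0.07)² + 0.27² + 0.38² + 0.36² = 1.1971
With 9 standardized items, total variance = 9. Proportion = 1.1971/9 = 0.1330 → 13.30%.

13.3%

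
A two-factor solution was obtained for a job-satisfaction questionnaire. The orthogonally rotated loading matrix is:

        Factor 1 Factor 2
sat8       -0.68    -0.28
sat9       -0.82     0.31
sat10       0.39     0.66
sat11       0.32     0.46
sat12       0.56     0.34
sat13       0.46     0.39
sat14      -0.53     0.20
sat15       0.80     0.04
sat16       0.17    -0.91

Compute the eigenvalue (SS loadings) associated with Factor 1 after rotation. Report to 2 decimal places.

2.86

SS loadings for Factor 1 = (-0.68)² + (-0.82)² + 0.39² + 0.32² + 0.56² + 0.46² + (-0.53)² + 0.80² + 0.17² = 0.4624 + 0.6724 + 0.1521 + 0.1024 + 0.3136 + 0.2116 + 0.2809 + 0.6400 + 0.0289 = 2.8643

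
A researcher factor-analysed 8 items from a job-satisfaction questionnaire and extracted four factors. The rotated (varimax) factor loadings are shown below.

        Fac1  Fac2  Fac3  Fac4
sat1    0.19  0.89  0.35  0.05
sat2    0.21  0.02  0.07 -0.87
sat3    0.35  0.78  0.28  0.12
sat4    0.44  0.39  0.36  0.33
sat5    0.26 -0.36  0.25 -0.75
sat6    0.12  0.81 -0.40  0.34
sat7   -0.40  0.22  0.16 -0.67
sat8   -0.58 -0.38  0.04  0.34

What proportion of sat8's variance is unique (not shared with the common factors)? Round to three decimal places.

0.402

h² = (-0.58)² + (-0.38)² + 0.04² + 0.34² = 0.3364 + 0.1444 + 0.0016 + 0.1156 = 0.5980
Uniqueness u² = 1 − h² = 1 − 0.5980 = 0.4020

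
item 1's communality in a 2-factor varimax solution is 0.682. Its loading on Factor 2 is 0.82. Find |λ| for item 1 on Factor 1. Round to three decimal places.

0.098

Under orthogonal rotation h² = Σλ², so λ_Factor 1² = h² − (0.6724) = 0.682 − 0.6724 = 0.0096.
|λ| = √0.0096 = 0.0980.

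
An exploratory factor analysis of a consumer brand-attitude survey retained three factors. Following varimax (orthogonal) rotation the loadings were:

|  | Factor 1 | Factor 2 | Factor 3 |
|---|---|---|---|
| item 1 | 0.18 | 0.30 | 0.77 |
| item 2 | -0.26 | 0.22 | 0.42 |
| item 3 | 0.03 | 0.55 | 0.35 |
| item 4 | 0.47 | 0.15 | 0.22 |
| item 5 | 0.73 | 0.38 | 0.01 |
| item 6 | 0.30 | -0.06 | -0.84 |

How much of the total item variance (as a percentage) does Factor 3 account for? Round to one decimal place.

27.4%

SS loadings for Factor 3 = 0.77² + 0.42² + 0.35² + 0.22² + 0.01² + (-0.84)² = 1.6459
With 6 standardized items, total variance = 6. Proportion = 1.6459/6 = 0.2743 → 27.43%.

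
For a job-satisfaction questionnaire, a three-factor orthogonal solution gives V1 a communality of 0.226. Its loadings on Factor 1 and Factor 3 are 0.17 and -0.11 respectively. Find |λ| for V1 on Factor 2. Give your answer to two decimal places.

0.43

Under orthogonal rotation h² = Σλ², so λ_Factor 2² = h² − (0.0410) = 0.226 − 0.0410 = 0.1850.
|λ| = √0.1850 = 0.4301.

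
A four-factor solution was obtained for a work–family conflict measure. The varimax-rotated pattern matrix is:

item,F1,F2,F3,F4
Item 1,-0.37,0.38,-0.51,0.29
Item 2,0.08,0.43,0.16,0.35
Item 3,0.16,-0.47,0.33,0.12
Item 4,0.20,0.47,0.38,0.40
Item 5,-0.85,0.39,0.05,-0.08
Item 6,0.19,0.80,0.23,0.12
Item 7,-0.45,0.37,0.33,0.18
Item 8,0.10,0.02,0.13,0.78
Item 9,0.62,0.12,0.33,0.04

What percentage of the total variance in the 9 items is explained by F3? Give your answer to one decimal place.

SS loadings for F3 = (-0.51)² + 0.16² + 0.33² + 0.38² + 0.05² + 0.23² + 0.33² + 0.13² + 0.33² = 0.8291
With 9 standardized items, total variance = 9. Proportion = 0.8291/9 = 0.0921 → 9.21%.

9.2%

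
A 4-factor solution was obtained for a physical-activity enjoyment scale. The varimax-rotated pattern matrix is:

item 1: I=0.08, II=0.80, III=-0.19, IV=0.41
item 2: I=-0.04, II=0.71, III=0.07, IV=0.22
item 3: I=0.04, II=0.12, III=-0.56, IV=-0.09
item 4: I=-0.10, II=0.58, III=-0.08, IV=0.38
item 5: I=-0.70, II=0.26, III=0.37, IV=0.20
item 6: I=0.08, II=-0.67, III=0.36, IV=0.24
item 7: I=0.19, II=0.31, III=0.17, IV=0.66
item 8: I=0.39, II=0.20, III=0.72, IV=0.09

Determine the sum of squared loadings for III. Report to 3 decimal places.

SS loadings for III = (-0.19)² + 0.07² + (-0.56)² + (-0.08)² + 0.37² + 0.36² + 0.17² + 0.72² = 0.0361 + 0.0049 + 0.3136 + 0.0064 + 0.1369 + 0.1296 + 0.0289 + 0.5184 = 1.1748

1.175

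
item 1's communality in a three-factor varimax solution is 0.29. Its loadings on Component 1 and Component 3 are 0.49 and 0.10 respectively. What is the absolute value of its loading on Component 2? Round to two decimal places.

0.20

Under orthogonal rotation h² = Σλ², so λ_Component 2² = h² − (0.2501) = 0.29 − 0.2501 = 0.0399.
|λ| = √0.0399 = 0.1997.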